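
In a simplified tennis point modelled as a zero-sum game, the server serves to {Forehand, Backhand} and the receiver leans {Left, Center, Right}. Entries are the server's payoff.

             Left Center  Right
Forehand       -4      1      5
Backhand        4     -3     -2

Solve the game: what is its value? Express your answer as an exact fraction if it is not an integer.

-2/3

Row minima: Forehand → -4, Backhand → -3; maximin = -3.
Column maxima: Left → 4, Center → 1, Right → 5; minimax = 1.
-3 ≠ 1, so there is no saddle point; optimal play is mixed.
Right is strictly dominated by Center (it gives the server strictly more in every row), so the receiver never plays it.
On the remaining 2×2 (Forehand, Backhand vs Left, Center):
Let the server play Forehand with probability p. Expected payoff against Left: (-4)p + 4(1−p) = −8p + 4; against Center: 1p + (-3)(1−p) = 4p − 3.
Setting these equal: −8p + 4 = 4p − 3 ⇒ −12p = -7 ⇒ p = 7/12, and the value is (-8)·(7/12) + 4 = -2/3.
For the receiver: with q = P(Left), equating Forehand's and Backhand's payoffs gives −5q + 1 = 7q − 3 ⇒ q = 1/3.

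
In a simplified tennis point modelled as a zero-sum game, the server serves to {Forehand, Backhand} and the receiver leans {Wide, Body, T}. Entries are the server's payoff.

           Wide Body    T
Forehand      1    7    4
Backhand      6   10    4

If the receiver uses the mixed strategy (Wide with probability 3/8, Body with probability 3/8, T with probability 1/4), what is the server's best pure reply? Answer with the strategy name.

Expected payoff of Forehand: (3/8)·1 + (3/8)·7 + (1/4)·4 = 4.
Expected payoff of Backhand: (3/8)·6 + (3/8)·10 + (1/4)·4 = 7.
The largest is 7, so the server's best response is Backhand.

Backhand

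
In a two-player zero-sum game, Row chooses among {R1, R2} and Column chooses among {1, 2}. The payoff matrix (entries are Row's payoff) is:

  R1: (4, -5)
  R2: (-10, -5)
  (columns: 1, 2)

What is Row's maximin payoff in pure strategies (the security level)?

Row minima: R1 → -5, R2 → -10.
The best of these is -5.

-5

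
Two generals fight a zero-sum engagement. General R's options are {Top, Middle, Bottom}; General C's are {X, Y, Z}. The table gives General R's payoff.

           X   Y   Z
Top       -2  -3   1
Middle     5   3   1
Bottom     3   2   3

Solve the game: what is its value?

Row minima: Top → -3, Middle → 1, Bottom → 2; maximin = 2.
Column maxima: X → 5, Y → 3, Z → 3; minimax = 3.
2 ≠ 3, so there is no saddle point; optimal play is mixed.
Top is strictly dominated by Bottom, so General R never plays it.
X is strictly dominated by Y (it gives General R strictly more in every row), so General C never plays it.
On the remaining 2×2 (Middle, Bottom vs Y, Z):
Let General R play Middle with probability p. Expected payoff against Y: 3p + 2(1−p) = p + 2; against Z: 1p + 3(1−p) = −2p + 3.
Setting these equal: p + 2 = −2p + 3 ⇒ 3p = 1 ⇒ p = 1/3, and the value is (1)·(1/3) + 2 = 7/3.
For General C: with q = P(Y), equating Middle's and Bottom's payoffs gives 2q + 1 = −q + 3 ⇒ q = 2/3.

7/3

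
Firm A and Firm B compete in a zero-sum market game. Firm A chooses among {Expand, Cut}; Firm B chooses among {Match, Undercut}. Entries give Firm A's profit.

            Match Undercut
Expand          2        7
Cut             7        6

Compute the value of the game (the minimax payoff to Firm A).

Row minima: Expand → 2, Cut → 6; maximin = 6.
Column maxima: Match → 7, Undercut → 7; minimax = 7.
6 ≠ 7, so there is no saddle point; optimal play is mixed.
Let Firm A play Expand with probability p. Expected payoff against Match: 2p + 7(1−p) = −5p + 7; against Undercut: 7p + 6(1−p) = p + 6.
Setting these equal: −5p + 7 = p + 6 ⇒ −6p = -1 ⇒ p = 1/6, and the value is (-5)·(1/6) + 7 = 37/6.
For Firm B: with q = P(Match), equating Expand's and Cut's payoffs gives −5q + 7 = q + 6 ⇒ q = 1/6.

37/6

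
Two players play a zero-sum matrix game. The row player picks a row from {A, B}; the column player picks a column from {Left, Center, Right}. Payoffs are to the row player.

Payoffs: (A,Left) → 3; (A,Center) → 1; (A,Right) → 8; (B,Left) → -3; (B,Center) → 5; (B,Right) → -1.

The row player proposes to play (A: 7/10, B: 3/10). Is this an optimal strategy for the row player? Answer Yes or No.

No

Against Left this mix gives (7/10)·3 + (3/10)·(-3) = 6/5.
Against Center this mix gives (7/10)·1 + (3/10)·5 = 11/5.
Against Right this mix gives (7/10)·8 + (3/10)·(-1) = 53/10.
The column player will play Left, holding the row player to 6/5. Shifting weight toward the row that does better against Left would raise this floor (the equalizing mix achieves 9/5 against both Left and Center), so the proposed strategy is not optimal.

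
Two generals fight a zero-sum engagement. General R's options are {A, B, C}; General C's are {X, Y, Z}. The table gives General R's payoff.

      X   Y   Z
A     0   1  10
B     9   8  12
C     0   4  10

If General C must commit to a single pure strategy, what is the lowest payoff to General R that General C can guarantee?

8

Column maxima: X → 9, Y → 8, Z → 12.
The smallest of these is 8.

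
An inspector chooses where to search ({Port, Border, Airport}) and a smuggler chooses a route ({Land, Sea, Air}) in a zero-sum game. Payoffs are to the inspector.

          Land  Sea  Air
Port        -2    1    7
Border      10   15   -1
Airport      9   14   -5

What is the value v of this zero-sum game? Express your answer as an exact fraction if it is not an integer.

Row minima: Port → -2, Border → -1, Airport → -5; maximin = -1.
Column maxima: Land → 10, Sea → 15, Air → 7; minimax = 7.
-1 ≠ 7, so there is no saddle point; optimal play is mixed.
Airport is strictly dominated by Border, so the inspector never plays it.
Sea is strictly dominated by Land (it gives the inspector strictly more in every row), so the smuggler never plays it.
On the remaining 2×2 (Port, Border vs Land, Air):
Let the inspector play Port with probability p. Expected payoff against Land: (-2)p + 10(1−p) = −12p + 10; against Air: 7p + (-1)(1−p) = 8p − 1.
Setting these equal: −12p + 10 = 8p − 1 ⇒ −20p = -11 ⇒ p = 11/20, and the value is (-12)·(11/20) + 10 = 17/5.
For the smuggler: with q = P(Land), equating Port's and Border's payoffs gives −9q + 7 = 11q − 1 ⇒ q = 2/5.

17/5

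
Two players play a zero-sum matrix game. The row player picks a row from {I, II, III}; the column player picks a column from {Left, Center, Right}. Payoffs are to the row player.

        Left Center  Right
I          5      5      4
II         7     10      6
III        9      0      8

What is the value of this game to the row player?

Row minima: I → 4, II → 6, III → 0; maximin = 6.
Column maxima: Left → 9, Center → 10, Right → 8; minimax = 8.
6 ≠ 8, so there is no saddle point; optimal play is mixed.
I is strictly dominated by II, so the row player never plays it.
Left is strictly dominated by Right (it gives the row player strictly more in every row), so the column player never plays it.
On the remaining 2×2 (II, III vs Center, Right):
Let the row player play II with probability p. Expected payoff against Center: 10p + 0(1−p) = 10p; against Right: 6p + 8(1−p) = −2p + 8.
Setting these equal: 10p = −2p + 8 ⇒ 12p = 8 ⇒ p = 2/3, and the value is (10)·(2/3) = 20/3.
For the column player: with q = P(Center), equating II's and III's payoffs gives 4q + 6 = −8q + 8 ⇒ q = 1/6.

20/3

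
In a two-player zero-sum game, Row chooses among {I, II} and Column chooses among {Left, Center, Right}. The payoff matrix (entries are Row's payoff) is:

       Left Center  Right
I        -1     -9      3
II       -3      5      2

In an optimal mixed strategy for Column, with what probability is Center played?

Row minima: I → -9, II → -3; maximin = -3.
Column maxima: Left → -1, Center → 5, Right → 3; minimax = -1.
-3 ≠ -1, so there is no saddle point; optimal play is mixed.
Right is strictly dominated by Left (it gives Row strictly more in every row), so Column never plays it.
On the remaining 2×2 (I, II vs Left, Center):
Let Row play I with probability p. Expected payoff against Left: (-1)p + (-3)(1−p) = 2p − 3; against Center: (-9)p + 5(1−p) = −14p + 5.
Setting these equal: 2p − 3 = −14p + 5 ⇒ 16p = 8 ⇒ p = 1/2, and the value is (2)·(1/2) − 3 = -2.
For Column: with q = P(Left), equating I's and II's payoffs gives 8q − 9 = −8q + 5 ⇒ q = 7/8.

1/8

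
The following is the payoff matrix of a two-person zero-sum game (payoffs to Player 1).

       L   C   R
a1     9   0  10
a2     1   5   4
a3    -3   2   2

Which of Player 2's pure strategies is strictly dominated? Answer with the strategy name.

R

L holds Player 1's payoff strictly below R in every row: 9 < 10, 1 < 4, -3 < 2.
So R is strictly dominated for Player 2.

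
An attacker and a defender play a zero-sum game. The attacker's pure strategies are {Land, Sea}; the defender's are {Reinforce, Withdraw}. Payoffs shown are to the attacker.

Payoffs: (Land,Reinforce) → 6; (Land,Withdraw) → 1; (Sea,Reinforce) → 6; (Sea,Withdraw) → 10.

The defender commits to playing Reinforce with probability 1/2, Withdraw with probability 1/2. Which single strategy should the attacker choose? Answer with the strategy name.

Sea

Expected payoff of Land: (1/2)·6 + (1/2)·1 = 7/2.
Expected payoff of Sea: (1/2)·6 + (1/2)·10 = 8.
The largest is 8, so the attacker's best response is Sea.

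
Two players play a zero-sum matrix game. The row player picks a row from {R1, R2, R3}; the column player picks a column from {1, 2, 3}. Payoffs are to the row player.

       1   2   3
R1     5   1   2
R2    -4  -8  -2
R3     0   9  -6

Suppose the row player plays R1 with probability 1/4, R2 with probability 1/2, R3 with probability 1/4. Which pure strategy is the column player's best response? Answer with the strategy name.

3

If the column player plays 1, the row player's expected payoff is (1/4)·5 + (1/2)·(-4) + (1/4)·0 = -3/4.
If the column player plays 2, the row player's expected payoff is (1/4)·1 + (1/2)·(-8) + (1/4)·9 = -3/2.
If the column player plays 3, the row player's expected payoff is (1/4)·2 + (1/2)·(-2) + (1/4)·(-6) = -2.
The column player minimizes the row player's payoff; the smallest is -2, so the best response is 3.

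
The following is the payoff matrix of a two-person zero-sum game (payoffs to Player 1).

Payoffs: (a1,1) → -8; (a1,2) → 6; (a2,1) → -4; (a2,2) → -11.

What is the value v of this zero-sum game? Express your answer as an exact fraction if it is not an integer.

-16/3

Row minima: a1 → -8, a2 → -11; maximin = -8.
Column maxima: 1 → -4, 2 → 6; minimax = -4.
-8 ≠ -4, so there is no saddle point; optimal play is mixed.
Let Player 1 play a1 with probability p. Expected payoff against 1: (-8)p + (-4)(1−p) = −4p − 4; against 2: 6p + (-11)(1−p) = 17p − 11.
Setting these equal: −4p − 4 = 17p − 11 ⇒ −21p = -7 ⇒ p = 1/3, and the value is (-4)·(1/3) − 4 = -16/3.
For Player 2: with q = P(1), equating a1's and a2's payoffs gives −14q + 6 = 7q − 11 ⇒ q = 17/21.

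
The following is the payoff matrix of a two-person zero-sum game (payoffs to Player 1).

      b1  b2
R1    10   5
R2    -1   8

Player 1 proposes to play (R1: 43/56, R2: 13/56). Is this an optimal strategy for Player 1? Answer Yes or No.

Against b1 this mix gives (43/56)·10 + (13/56)·(-1) = 417/56.
Against b2 this mix gives (43/56)·5 + (13/56)·8 = 319/56.
Player 2 will play b2, holding Player 1 to 319/56. Shifting weight toward the row that does better against b2 would raise this floor (the equalizing mix achieves 85/14 against both b2 and b1), so the proposed strategy is not optimal.

No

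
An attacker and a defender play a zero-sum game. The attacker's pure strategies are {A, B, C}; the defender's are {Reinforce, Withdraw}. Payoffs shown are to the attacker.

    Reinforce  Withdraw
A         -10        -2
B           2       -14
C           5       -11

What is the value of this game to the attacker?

Row minima: A → -10, B → -14, C → -11; maximin = -10.
Column maxima: Reinforce → 5, Withdraw → -2; minimax = -2.
-10 ≠ -2, so there is no saddle point; optimal play is mixed.
B is strictly dominated by C, so the attacker never plays it.
On the remaining 2×2 (A, C vs Reinforce, Withdraw):
Let the attacker play A with probability p. Expected payoff against Reinforce: (-10)p + 5(1−p) = −15p + 5; against Withdraw: (-2)p + (-11)(1−p) = 9p − 11.
Setting these equal: −15p + 5 = 9p − 11 ⇒ −24p = -16 ⇒ p = 2/3, and the value is (-15)·(2/3) + 5 = -5.
For the defender: with q = P(Reinforce), equating A's and C's payoffs gives −8q − 2 = 16q − 11 ⇒ q = 3/8.

-5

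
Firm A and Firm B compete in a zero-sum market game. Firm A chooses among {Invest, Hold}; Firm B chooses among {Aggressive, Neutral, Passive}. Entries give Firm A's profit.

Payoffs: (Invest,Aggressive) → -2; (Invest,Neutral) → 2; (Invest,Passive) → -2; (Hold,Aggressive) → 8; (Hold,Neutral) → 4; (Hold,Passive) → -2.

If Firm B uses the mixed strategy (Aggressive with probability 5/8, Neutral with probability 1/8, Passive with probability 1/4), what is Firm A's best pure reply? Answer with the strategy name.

Expected payoff of Invest: (5/8)·(-2) + (1/8)·2 + (1/4)·(-2) = -3/2.
Expected payoff of Hold: (5/8)·8 + (1/8)·4 + (1/4)·(-2) = 5.
The largest is 5, so Firm A's best response is Hold.

Hold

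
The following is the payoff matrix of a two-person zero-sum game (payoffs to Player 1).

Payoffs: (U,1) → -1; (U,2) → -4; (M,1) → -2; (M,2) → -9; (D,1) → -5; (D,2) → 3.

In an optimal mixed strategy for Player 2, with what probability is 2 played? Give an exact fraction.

4/11

Row minima: U → -4, M → -9, D → -5; maximin = -4.
Column maxima: 1 → -1, 2 → 3; minimax = -1.
-4 ≠ -1, so there is no saddle point; optimal play is mixed.
M is strictly dominated by U, so Player 1 never plays it.
On the remaining 2×2 (U, D vs 1, 2):
Let Player 1 play U with probability p. Expected payoff against 1: (-1)p + (-5)(1−p) = 4p − 5; against 2: (-4)p + 3(1−p) = −7p + 3.
Setting these equal: 4p − 5 = −7p + 3 ⇒ 11p = 8 ⇒ p = 8/11, and the value is (4)·(8/11) − 5 = -23/11.
For Player 2: with q = P(1), equating U's and D's payoffs gives 3q − 4 = −8q + 3 ⇒ q = 7/11.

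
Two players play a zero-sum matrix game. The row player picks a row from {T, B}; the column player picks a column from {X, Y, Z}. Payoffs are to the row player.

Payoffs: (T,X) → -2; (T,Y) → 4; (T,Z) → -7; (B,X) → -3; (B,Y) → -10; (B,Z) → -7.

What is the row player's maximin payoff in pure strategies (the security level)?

Row minima: T → -7, B → -10.
The best of these is -7.

-7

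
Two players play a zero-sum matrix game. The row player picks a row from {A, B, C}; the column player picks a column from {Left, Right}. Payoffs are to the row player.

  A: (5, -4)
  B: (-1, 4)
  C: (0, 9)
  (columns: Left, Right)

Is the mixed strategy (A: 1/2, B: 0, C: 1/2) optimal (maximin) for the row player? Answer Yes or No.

Against Left this mix gives (1/2)·5 + (1/2)·0 = 5/2.
Against Right this mix gives (1/2)·(-4) + (1/2)·9 = 5/2.
All of the column player's active replies (Left, Right) yield 5/2, and no column does worse for the row player. The mix makes the column player indifferent and guarantees 5/2, so it is optimal.

Yes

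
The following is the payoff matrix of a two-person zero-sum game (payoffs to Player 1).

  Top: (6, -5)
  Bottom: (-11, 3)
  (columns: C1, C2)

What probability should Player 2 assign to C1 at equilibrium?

8/25

Row minima: Top → -5, Bottom → -11; maximin = -5.
Column maxima: C1 → 6, C2 → 3; minimax = 3.
-5 ≠ 3, so there is no saddle point; optimal play is mixed.
Let Player 1 play Top with probability p. Expected payoff against C1: 6p + (-11)(1−p) = 17p − 11; against C2: (-5)p + 3(1−p) = −8p + 3.
Setting these equal: 17p − 11 = −8p + 3 ⇒ 25p = 14 ⇒ p = 14/25, and the value is (17)·(14/25) − 11 = -37/25.
For Player 2: with q = P(C1), equating Top's and Bottom's payoffs gives 11q − 5 = −14q + 3 ⇒ q = 8/25.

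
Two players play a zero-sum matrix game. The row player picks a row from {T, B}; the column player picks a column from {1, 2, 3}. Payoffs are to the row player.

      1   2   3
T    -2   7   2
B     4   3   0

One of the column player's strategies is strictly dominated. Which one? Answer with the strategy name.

3 holds the row player's payoff strictly below 2 in every row: 2 < 7, 0 < 3.
So 2 is strictly dominated for the column player.

2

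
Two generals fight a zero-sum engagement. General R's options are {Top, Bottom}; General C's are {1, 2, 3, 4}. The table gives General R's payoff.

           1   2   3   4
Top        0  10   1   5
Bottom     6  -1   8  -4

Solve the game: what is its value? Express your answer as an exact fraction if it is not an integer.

2

Row minima: Top → 0, Bottom → -4; maximin = 0.
Column maxima: 1 → 6, 2 → 10, 3 → 8, 4 → 5; minimax = 5.
0 ≠ 5, so there is no saddle point; optimal play is mixed.
2 is strictly dominated by 4 (it gives General R strictly more in every row), so General C never plays it.
3 is strictly dominated by 1 (it gives General R strictly more in every row), so General C never plays it.
On the remaining 2×2 (Top, Bottom vs 1, 4):
Let General R play Top with probability p. Expected payoff against 1: 0p + 6(1−p) = −6p + 6; against 4: 5p + (-4)(1−p) = 9p − 4.
Setting these equal: −6p + 6 = 9p − 4 ⇒ −15p = -10 ⇒ p = 2/3, and the value is (-6)·(2/3) + 6 = 2.
For General C: with q = P(1), equating Top's and Bottom's payoffs gives −5q + 5 = 10q − 4 ⇒ q = 3/5.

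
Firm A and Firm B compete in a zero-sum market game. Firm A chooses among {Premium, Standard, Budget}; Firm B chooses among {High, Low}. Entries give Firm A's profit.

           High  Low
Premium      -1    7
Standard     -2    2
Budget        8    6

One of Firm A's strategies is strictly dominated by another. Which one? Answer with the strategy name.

Standard

Premium gives a strictly higher payoff than Standard against every column: -1 > -2, 7 > 2.
So Standard is strictly dominated and Firm A never plays it.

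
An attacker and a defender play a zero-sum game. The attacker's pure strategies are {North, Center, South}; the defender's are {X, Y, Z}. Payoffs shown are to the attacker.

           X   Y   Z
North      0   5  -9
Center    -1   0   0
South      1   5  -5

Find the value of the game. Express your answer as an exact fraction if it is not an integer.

-5/7

Row minima: North → -9, Center → -1, South → -5; maximin = -1.
Column maxima: X → 1, Y → 5, Z → 0; minimax = 0.
-1 ≠ 0, so there is no saddle point; optimal play is mixed.
Y is strictly dominated by X (it gives the attacker strictly more in every row), so the defender never plays it.
With Y eliminated, North is strictly dominated by South (South gives the attacker strictly more in every remaining column), so the attacker never plays it.
On the remaining 2×2 (Center, South vs X, Z):
Let the attacker play Center with probability p. Expected payoff against X: (-1)p + 1(1−p) = −2p + 1; against Z: 0p + (-5)(1−p) = 5p − 5.
Setting these equal: −2p + 1 = 5p − 5 ⇒ −7p = -6 ⇒ p = 6/7, and the value is (-2)·(6/7) + 1 = -5/7.
For the defender: with q = P(X), equating Center's and South's payoffs gives −q = 6q − 5 ⇒ q = 5/7.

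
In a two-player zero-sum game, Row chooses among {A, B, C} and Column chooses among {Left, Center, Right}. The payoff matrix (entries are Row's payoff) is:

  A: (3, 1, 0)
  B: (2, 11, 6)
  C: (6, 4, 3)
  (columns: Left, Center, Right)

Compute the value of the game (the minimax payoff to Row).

Row minima: A → 0, B → 2, C → 3; maximin = 3.
Column maxima: Left → 6, Center → 11, Right → 6; minimax = 6.
3 ≠ 6, so there is no saddle point; optimal play is mixed.
A is strictly dominated by C, so Row never plays it.
Center is strictly dominated by Right (it gives Row strictly more in every row), so Column never plays it.
On the remaining 2×2 (B, C vs Left, Right):
Let Row play B with probability p. Expected payoff against Left: 2p + 6(1−p) = −4p + 6; against Right: 6p + 3(1−p) = 3p + 3.
Setting these equal: −4p + 6 = 3p + 3 ⇒ −7p = -3 ⇒ p = 3/7, and the value is (-4)·(3/7) + 6 = 30/7.
For Column: with q = P(Left), equating B's and C's payoffs gives −4q + 6 = 3q + 3 ⇒ q = 3/7.

30/7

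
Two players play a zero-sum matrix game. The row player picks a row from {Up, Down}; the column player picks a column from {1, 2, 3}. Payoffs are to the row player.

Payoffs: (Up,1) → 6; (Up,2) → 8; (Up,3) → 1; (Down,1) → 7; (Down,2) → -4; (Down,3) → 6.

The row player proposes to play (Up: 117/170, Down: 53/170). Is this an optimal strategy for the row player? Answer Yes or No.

No

Against 1 this mix gives (117/170)·6 + (53/170)·7 = 1073/170.
Against 2 this mix gives (117/170)·8 + (53/170)·(-4) = 362/85.
Against 3 this mix gives (117/170)·1 + (53/170)·6 = 87/34.
The column player will play 3, holding the row player to 87/34. Shifting weight toward the row that does better against 3 would raise this floor (the equalizing mix achieves 52/17 against both 3 and 2), so the proposed strategy is not optimal.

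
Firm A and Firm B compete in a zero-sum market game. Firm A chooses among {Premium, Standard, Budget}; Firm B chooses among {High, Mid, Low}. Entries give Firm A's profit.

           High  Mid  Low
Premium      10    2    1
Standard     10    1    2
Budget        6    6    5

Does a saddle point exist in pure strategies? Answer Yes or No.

Row minima: Premium → 1, Standard → 1, Budget → 5; maximin = 5.
Column maxima: High → 10, Mid → 6, Low → 5; minimax = 5.
maximin = minimax = 5, so a saddle point exists.

Yes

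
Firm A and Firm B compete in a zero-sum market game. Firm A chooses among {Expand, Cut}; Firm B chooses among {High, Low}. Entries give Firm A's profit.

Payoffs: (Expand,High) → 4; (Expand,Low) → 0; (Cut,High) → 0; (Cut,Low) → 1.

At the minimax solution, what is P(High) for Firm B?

Row minima: Expand → 0, Cut → 0; maximin = 0.
Column maxima: High → 4, Low → 1; minimax = 1.
0 ≠ 1, so there is no saddle point; optimal play is mixed.
Let Firm A play Expand with probability p. Expected payoff against High: 4p + 0(1−p) = 4p; against Low: 0p + 1(1−p) = −p + 1.
Setting these equal: 4p = −p + 1 ⇒ 5p = 1 ⇒ p = 1/5, and the value is (4)·(1/5) = 4/5.
For Firm B: with q = P(High), equating Expand's and Cut's payoffs gives 4q = −q + 1 ⇒ q = 1/5.

1/5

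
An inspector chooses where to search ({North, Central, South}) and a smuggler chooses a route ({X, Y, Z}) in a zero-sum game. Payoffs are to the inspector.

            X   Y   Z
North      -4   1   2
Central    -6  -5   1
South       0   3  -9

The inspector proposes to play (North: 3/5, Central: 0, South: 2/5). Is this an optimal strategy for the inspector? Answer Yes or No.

Yes

Against X this mix gives (3/5)·(-4) + (2/5)·0 = -12/5.
Against Y this mix gives (3/5)·1 + (2/5)·3 = 9/5.
Against Z this mix gives (3/5)·2 + (2/5)·(-9) = -12/5.
All of the smuggler's active replies (X, Z) yield -12/5, and no column does worse for the inspector. The mix makes the smuggler indifferent and guarantees -12/5, so it is optimal.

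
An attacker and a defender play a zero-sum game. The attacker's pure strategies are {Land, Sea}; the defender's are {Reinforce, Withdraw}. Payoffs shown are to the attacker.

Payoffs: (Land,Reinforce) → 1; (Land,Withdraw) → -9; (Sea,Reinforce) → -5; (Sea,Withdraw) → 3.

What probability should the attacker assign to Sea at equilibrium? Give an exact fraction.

5/9

Row minima: Land → -9, Sea → -5; maximin = -5.
Column maxima: Reinforce → 1, Withdraw → 3; minimax = 1.
-5 ≠ 1, so there is no saddle point; optimal play is mixed.
Let the attacker play Land with probability p. Expected payoff against Reinforce: 1p + (-5)(1−p) = 6p − 5; against Withdraw: (-9)p + 3(1−p) = −12p + 3.
Setting these equal: 6p − 5 = −12p + 3 ⇒ 18p = 8 ⇒ p = 4/9, and the value is (6)·(4/9) − 5 = -7/3.
For the defender: with q = P(Reinforce), equating Land's and Sea's payoffs gives 10q − 9 = −8q + 3 ⇒ q = 2/3.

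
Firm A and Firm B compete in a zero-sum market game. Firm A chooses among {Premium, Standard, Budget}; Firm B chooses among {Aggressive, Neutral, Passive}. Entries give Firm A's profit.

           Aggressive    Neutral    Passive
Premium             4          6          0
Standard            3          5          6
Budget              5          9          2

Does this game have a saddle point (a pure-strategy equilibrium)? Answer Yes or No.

Row minima: Premium → 0, Standard → 3, Budget → 2; maximin = 3.
Column maxima: Aggressive → 5, Neutral → 9, Passive → 6; minimax = 5.
3 ≠ 5, so no pure-strategy equilibrium exists.

No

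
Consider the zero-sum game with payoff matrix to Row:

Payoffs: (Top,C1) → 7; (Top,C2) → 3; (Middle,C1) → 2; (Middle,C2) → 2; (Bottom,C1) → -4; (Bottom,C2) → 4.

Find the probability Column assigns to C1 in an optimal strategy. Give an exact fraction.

1/12

Row minima: Top → 3, Middle → 2, Bottom → -4; maximin = 3.
Column maxima: C1 → 7, C2 → 4; minimax = 4.
3 ≠ 4, so there is no saddle point; optimal play is mixed.
Middle is strictly dominated by Top, so Row never plays it.
On the remaining 2×2 (Top, Bottom vs C1, C2):
Let Row play Top with probability p. Expected payoff against C1: 7p + (-4)(1−p) = 11p − 4; against C2: 3p + 4(1−p) = −p + 4.
Setting these equal: 11p − 4 = −p + 4 ⇒ 12p = 8 ⇒ p = 2/3, and the value is (11)·(2/3) − 4 = 10/3.
For Column: with q = P(C1), equating Top's and Bottom's payoffs gives 4q + 3 = −8q + 4 ⇒ q = 1/12.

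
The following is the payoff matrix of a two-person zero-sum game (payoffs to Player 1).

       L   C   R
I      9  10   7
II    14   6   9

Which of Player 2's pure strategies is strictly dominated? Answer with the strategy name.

R holds Player 1's payoff strictly below L in every row: 7 < 9, 9 < 14.
So L is strictly dominated for Player 2.

L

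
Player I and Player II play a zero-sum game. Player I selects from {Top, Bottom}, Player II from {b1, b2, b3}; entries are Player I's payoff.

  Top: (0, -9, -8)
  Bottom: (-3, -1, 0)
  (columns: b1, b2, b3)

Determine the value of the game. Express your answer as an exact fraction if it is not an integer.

Row minima: Top → -9, Bottom → -3; maximin = -3.
Column maxima: b1 → 0, b2 → -1, b3 → 0; minimax = -1.
-3 ≠ -1, so there is no saddle point; optimal play is mixed.
b3 is strictly dominated by b2 (it gives Player I strictly more in every row), so Player II never plays it.
On the remaining 2×2 (Top, Bottom vs b1, b2):
Let Player I play Top with probability p. Expected payoff against b1: 0p + (-3)(1−p) = 3p − 3; against b2: (-9)p + (-1)(1−p) = −8p − 1.
Setting these equal: 3p − 3 = −8p − 1 ⇒ 11p = 2 ⇒ p = 2/11, and the value is (3)·(2/11) − 3 = -27/11.
For Player II: with q = P(b1), equating Top's and Bottom's payoffs gives 9q − 9 = −2q − 1 ⇒ q = 8/11.

-27/11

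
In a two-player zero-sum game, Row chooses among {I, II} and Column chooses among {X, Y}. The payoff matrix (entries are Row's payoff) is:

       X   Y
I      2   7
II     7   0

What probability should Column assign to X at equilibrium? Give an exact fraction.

Row minima: I → 2, II → 0; maximin = 2.
Column maxima: X → 7, Y → 7; minimax = 7.
2 ≠ 7, so there is no saddle point; optimal play is mixed.
Let Row play I with probability p. Expected payoff against X: 2p + 7(1−p) = −5p + 7; against Y: 7p + 0(1−p) = 7p.
Setting these equal: −5p + 7 = 7p ⇒ −12p = -7 ⇒ p = 7/12, and the value is (-5)·(7/12) + 7 = 49/12.
For Column: with q = P(X), equating I's and II's payoffs gives −5q + 7 = 7q ⇒ q = 7/12.

7/12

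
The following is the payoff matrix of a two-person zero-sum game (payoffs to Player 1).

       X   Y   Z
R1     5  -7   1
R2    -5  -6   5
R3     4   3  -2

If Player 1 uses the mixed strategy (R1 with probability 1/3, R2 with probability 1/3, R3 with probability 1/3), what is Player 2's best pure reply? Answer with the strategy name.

Y

If Player 2 plays X, Player 1's expected payoff is (1/3)·5 + (1/3)·(-5) + (1/3)·4 = 4/3.
If Player 2 plays Y, Player 1's expected payoff is (1/3)·(-7) + (1/3)·(-6) + (1/3)·3 = -10/3.
If Player 2 plays Z, Player 1's expected payoff is (1/3)·1 + (1/3)·5 + (1/3)·(-2) = 4/3.
Player 2 minimizes Player 1's payoff; the smallest is -10/3, so the best response is Y.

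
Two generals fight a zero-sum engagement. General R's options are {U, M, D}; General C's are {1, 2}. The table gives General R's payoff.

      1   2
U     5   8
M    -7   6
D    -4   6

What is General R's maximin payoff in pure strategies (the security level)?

Row minima: U → 5, M → -7, D → -4.
The best of these is 5.

5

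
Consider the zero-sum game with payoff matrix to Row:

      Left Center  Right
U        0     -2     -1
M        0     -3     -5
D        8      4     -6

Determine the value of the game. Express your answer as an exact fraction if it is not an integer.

-16/11

Row minima: U → -2, M → -5, D → -6; maximin = -2.
Column maxima: Left → 8, Center → 4, Right → -1; minimax = -1.
-2 ≠ -1, so there is no saddle point; optimal play is mixed.
Left is strictly dominated by Center (it gives Row strictly more in every row), so Column never plays it.
With Left eliminated, M is strictly dominated by U (U gives Row strictly more in every remaining column), so Row never plays it.
On the remaining 2×2 (U, D vs Center, Right):
Let Row play U with probability p. Expected payoff against Center: (-2)p + 4(1−p) = −6p + 4; against Right: (-1)p + (-6)(1−p) = 5p − 6.
Setting these equal: −6p + 4 = 5p − 6 ⇒ −11p = -10 ⇒ p = 10/11, and the value is (-6)·(10/11) + 4 = -16/11.
For Column: with q = P(Center), equating U's and D's payoffs gives −q − 1 = 10q − 6 ⇒ q = 5/11.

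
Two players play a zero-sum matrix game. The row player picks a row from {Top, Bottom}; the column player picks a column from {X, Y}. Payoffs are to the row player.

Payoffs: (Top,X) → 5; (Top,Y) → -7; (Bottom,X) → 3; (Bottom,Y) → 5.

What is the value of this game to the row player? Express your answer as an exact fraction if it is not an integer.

Row minima: Top → -7, Bottom → 3; maximin = 3.
Column maxima: X → 5, Y → 5; minimax = 5.
3 ≠ 5, so there is no saddle point; optimal play is mixed.
Let the row player play Top with probability p. Expected payoff against X: 5p + 3(1−p) = 2p + 3; against Y: (-7)p + 5(1−p) = −12p + 5.
Setting these equal: 2p + 3 = −12p + 5 ⇒ 14p = 2 ⇒ p = 1/7, and the value is (2)·(1/7) + 3 = 23/7.
For the column player: with q = P(X), equating Top's and Bottom's payoffs gives 12q − 7 = −2q + 5 ⇒ q = 6/7.

23/7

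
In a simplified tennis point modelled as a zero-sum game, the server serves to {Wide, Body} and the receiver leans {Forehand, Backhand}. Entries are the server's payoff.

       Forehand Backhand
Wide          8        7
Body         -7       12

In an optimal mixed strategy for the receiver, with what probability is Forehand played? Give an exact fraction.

1/4

Row minima: Wide → 7, Body → -7; maximin = 7.
Column maxima: Forehand → 8, Backhand → 12; minimax = 8.
7 ≠ 8, so there is no saddle point; optimal play is mixed.
Let the server play Wide with probability p. Expected payoff against Forehand: 8p + (-7)(1−p) = 15p − 7; against Backhand: 7p + 12(1−p) = −5p + 12.
Setting these equal: 15p − 7 = −5p + 12 ⇒ 20p = 19 ⇒ p = 19/20, and the value is (15)·(19/20) − 7 = 29/4.
For the receiver: with q = P(Forehand), equating Wide's and Body's payoffs gives q + 7 = −19q + 12 ⇒ q = 1/4.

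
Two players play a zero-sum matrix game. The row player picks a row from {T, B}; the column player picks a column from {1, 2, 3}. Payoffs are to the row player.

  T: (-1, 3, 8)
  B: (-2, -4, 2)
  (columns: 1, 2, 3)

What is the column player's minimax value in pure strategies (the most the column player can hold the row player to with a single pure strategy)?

-1

Column maxima: 1 → -1, 2 → 3, 3 → 8.
The smallest of these is -1.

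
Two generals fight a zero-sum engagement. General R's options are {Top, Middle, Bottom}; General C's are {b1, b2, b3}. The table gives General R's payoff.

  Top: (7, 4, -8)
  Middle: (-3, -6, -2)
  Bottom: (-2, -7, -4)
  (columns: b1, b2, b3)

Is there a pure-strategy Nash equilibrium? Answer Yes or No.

Row minima: Top → -8, Middle → -6, Bottom → -7; maximin = -6.
Column maxima: b1 → 7, b2 → 4, b3 → -2; minimax = -2.
-6 ≠ -2, so no pure-strategy equilibrium exists.

No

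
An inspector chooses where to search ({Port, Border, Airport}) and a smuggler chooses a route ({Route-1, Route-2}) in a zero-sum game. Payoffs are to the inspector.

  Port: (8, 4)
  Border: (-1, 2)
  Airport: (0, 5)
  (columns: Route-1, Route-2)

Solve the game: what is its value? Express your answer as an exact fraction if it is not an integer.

40/9

Row minima: Port → 4, Border → -1, Airport → 0; maximin = 4.
Column maxima: Route-1 → 8, Route-2 → 5; minimax = 5.
4 ≠ 5, so there is no saddle point; optimal play is mixed.
Border is strictly dominated by Port, so the inspector never plays it.
On the remaining 2×2 (Port, Airport vs Route-1, Route-2):
Let the inspector play Port with probability p. Expected payoff against Route-1: 8p + 0(1−p) = 8p; against Route-2: 4p + 5(1−p) = −p + 5.
Setting these equal: 8p = −p + 5 ⇒ 9p = 5 ⇒ p = 5/9, and the value is (8)·(5/9) = 40/9.
For the smuggler: with q = P(Route-1), equating Port's and Airport's payoffs gives 4q + 4 = −5q + 5 ⇒ q = 1/9.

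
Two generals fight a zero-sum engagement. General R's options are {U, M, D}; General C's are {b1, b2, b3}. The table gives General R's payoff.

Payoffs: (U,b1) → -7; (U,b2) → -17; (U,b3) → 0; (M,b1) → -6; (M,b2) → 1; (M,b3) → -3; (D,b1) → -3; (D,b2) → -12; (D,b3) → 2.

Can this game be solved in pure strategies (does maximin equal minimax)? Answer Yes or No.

No

Row minima: U → -17, M → -6, D → -12; maximin = -6.
Column maxima: b1 → -3, b2 → 1, b3 → 2; minimax = -3.
-6 ≠ -3, so no pure-strategy equilibrium exists.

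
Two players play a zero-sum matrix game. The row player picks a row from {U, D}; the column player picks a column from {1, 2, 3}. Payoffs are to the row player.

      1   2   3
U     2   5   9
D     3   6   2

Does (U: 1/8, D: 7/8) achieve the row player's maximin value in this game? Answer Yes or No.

Against 1 this mix gives (1/8)·2 + (7/8)·3 = 23/8.
Against 2 this mix gives (1/8)·5 + (7/8)·6 = 47/8.
Against 3 this mix gives (1/8)·9 + (7/8)·2 = 23/8.
All of the column player's active replies (1, 3) yield 23/8, and no column does worse for the row player. The mix makes the column player indifferent and guarantees 23/8, so it is optimal.

Yes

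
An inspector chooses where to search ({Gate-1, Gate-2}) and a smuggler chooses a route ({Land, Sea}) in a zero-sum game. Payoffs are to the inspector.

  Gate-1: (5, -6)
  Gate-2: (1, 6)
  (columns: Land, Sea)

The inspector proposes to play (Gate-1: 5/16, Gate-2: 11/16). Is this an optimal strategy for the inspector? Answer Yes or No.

Against Land this mix gives (5/16)·5 + (11/16)·1 = 9/4.
Against Sea this mix gives (5/16)·(-6) + (11/16)·6 = 9/4.
All of the smuggler's active replies (Land, Sea) yield 9/4, and no column does worse for the inspector. The mix makes the smuggler indifferent and guarantees 9/4, so it is optimal.

Yes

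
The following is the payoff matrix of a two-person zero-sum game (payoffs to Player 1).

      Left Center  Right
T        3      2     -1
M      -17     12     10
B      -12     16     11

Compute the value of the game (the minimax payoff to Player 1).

7/9

Row minima: T → -1, M → -17, B → -12; maximin = -1.
Column maxima: Left → 3, Center → 16, Right → 11; minimax = 3.
-1 ≠ 3, so there is no saddle point; optimal play is mixed.
M is strictly dominated by B, so Player 1 never plays it.
Center is strictly dominated by Right (it gives Player 1 strictly more in every row), so Player 2 never plays it.
On the remaining 2×2 (T, B vs Left, Right):
Let Player 1 play T with probability p. Expected payoff against Left: 3p + (-12)(1−p) = 15p − 12; against Right: (-1)p + 11(1−p) = −12p + 11.
Setting these equal: 15p − 12 = −12p + 11 ⇒ 27p = 23 ⇒ p = 23/27, and the value is (15)·(23/27) − 12 = 7/9.
For Player 2: with q = P(Left), equating T's and B's payoffs gives 4q − 1 = −23q + 11 ⇒ q = 4/9.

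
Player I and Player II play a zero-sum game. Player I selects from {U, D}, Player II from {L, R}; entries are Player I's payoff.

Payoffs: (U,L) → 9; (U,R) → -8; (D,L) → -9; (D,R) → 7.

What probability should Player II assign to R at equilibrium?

6/11

Row minima: U → -8, D → -9; maximin = -8.
Column maxima: L → 9, R → 7; minimax = 7.
-8 ≠ 7, so there is no saddle point; optimal play is mixed.
Let Player I play U with probability p. Expected payoff against L: 9p + (-9)(1−p) = 18p − 9; against R: (-8)p + 7(1−p) = −15p + 7.
Setting these equal: 18p − 9 = −15p + 7 ⇒ 33p = 16 ⇒ p = 16/33, and the value is (18)·(16/33) − 9 = -3/11.
For Player II: with q = P(L), equating U's and D's payoffs gives 17q − 8 = −16q + 7 ⇒ q = 5/11.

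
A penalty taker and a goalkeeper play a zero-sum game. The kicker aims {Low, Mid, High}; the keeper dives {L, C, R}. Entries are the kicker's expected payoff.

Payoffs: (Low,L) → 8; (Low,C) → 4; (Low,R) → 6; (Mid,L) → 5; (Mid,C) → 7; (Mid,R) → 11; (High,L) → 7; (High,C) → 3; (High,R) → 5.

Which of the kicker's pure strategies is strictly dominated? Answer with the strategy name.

Low gives a strictly higher payoff than High against every column: 8 > 7, 4 > 3, 6 > 5.
So High is strictly dominated and the kicker never plays it.

High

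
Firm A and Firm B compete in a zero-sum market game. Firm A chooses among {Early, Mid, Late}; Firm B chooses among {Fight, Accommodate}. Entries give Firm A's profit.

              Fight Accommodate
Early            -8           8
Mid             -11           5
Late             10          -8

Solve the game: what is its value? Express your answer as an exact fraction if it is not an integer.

Row minima: Early → -8, Mid → -11, Late → -8; maximin = -8.
Column maxima: Fight → 10, Accommodate → 8; minimax = 8.
-8 ≠ 8, so there is no saddle point; optimal play is mixed.
Mid is strictly dominated by Early, so Firm A never plays it.
On the remaining 2×2 (Early, Late vs Fight, Accommodate):
Let Firm A play Early with probability p. Expected payoff against Fight: (-8)p + 10(1−p) = −18p + 10; against Accommodate: 8p + (-8)(1−p) = 16p − 8.
Setting these equal: −18p + 10 = 16p − 8 ⇒ −34p = -18 ⇒ p = 9/17, and the value is (-18)·(9/17) + 10 = 8/17.
For Firm B: with q = P(Fight), equating Early's and Late's payoffs gives −16q + 8 = 18q − 8 ⇒ q = 8/17.

8/17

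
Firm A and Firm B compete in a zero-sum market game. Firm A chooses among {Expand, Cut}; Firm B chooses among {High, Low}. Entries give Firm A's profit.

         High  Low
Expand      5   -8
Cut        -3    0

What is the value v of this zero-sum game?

Row minima: Expand → -8, Cut → -3; maximin = -3.
Column maxima: High → 5, Low → 0; minimax = 0.
-3 ≠ 0, so there is no saddle point; optimal play is mixed.
Let Firm A play Expand with probability p. Expected payoff against High: 5p + (-3)(1−p) = 8p − 3; against Low: (-8)p + 0(1−p) = −8p.
Setting these equal: 8p − 3 = −8p ⇒ 16p = 3 ⇒ p = 3/16, and the value is (8)·(3/16) − 3 = -3/2.
For Firm B: with q = P(High), equating Expand's and Cut's payoffs gives 13q − 8 = −3q ⇒ q = 1/2.

-3/2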